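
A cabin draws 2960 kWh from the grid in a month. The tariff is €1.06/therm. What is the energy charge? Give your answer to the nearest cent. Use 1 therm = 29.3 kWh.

2960 kWh × (0.03413 therm/kWh) = 101 therm
Cost = 101 therm × €1.06/therm = €107.09

€107.09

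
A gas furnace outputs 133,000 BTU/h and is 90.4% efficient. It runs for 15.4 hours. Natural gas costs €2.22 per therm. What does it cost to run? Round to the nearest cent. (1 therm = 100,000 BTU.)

Heat delivered = 133,000 BTU/h × 15.4 h = 2,048,200 BTU
Gas input = 2,048,200 / 0.904 = 2,265,708 BTU
= 2,265,708 / 100,000 = 22.66 therm
Cost = 22.66 × €2.22/therm = €50.30

€50.30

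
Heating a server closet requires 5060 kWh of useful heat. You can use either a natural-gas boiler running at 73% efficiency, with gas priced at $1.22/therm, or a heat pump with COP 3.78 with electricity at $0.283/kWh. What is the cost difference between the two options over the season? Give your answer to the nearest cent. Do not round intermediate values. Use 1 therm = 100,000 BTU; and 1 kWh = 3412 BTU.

$90.30

Heat load = 5060 kWh × 3412 = 17,264,720 BTU
Gas: input = 17,264,720 / 0.730 = 23,650,301 BTU = 236.5 therm → 236.5 × $1.22 = $288.53
Heat pump: 17,264,720 BTU / 3412 = 5,060 kWh heat; / 3.78 = 1,339 kWh in → × $0.283 = $378.83
Difference = |$288.53 − $378.83| = $90.30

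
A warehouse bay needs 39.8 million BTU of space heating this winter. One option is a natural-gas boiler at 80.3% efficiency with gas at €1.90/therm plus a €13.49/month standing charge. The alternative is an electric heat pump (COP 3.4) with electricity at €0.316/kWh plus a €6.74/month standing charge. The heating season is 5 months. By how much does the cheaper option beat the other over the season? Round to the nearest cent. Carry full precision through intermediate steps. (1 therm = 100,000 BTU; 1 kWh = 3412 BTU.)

Heat load = 39.8 × 10⁶ BTU = 39,800,000 BTU
Gas: input = 39,800,000 / 0.803 = 49,564,134 BTU = 495.6 therm → 495.6 × €1.90 = €941.72; + 5 × €13.49 standing = €1,009.17
Heat pump: 39,800,000 BTU / 3412 = 11,660 kWh heat; / 3.4 = 3,431 kWh in → × €0.316 = €1,084.13; + 5 × €6.74 standing = €1,117.83
Difference = |€1,009.17 − €1,117.83| = €108.66

€108.66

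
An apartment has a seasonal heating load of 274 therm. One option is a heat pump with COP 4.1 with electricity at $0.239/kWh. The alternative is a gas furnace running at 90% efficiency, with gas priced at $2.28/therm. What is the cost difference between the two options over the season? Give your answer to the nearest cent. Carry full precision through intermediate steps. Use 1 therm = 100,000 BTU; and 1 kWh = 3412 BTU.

Heat load = 274 therm × 100,000 = 27,400,000 BTU
Gas: input = 27,400,000 / 0.90 = 30,444,444 BTU = 304.4 therm → 304.4 × $2.28 = $694.13
Heat pump: 27,400,000 BTU / 3412 = 8,030 kWh heat; / 4.1 = 1,959 kWh in → × $0.239 = $468.12
Difference = |$694.13 − $468.12| = $226.02

$226.02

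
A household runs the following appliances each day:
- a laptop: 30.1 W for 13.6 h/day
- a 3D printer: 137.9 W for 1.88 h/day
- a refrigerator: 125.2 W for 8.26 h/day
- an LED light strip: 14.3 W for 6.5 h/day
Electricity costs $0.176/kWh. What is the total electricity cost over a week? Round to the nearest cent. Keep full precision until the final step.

laptop: 30.1 W × 13.6 h × 7 d = 2,866 Wh = 2.866 kWh
3D printer: 137.9 W × 1.88 h × 7 d = 1,815 Wh = 1.815 kWh
refrigerator: 125.2 W × 8.26 h × 7 d = 7,239 Wh = 7.239 kWh
LED light strip: 14.3 W × 6.5 h × 7 d = 651 Wh = 0.6506 kWh
Total energy = 2.866 + 1.815 + 7.239 + 0.6506 = 12.57 kWh
Cost = 12.57 kWh × $0.176 = $2.21

$2.21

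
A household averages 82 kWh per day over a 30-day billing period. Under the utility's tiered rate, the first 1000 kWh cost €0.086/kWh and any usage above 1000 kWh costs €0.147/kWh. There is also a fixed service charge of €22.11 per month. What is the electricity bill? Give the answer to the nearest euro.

€323

Usage = 82 kWh/day × 30 days = 2460 kWh
First 1000 kWh × €0.086 = €86.00
Remaining 1460 kWh × €0.147 = €214.62
Energy charge = €300.62; + service €22.11 = €322.73 ≈ €323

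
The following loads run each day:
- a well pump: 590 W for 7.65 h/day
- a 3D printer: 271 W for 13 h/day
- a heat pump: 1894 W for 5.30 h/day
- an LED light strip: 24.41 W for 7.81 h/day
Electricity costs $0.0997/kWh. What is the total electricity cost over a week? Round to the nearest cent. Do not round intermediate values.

well pump: 590 W × 7.65 h × 7 d = 31,594 Wh = 31.59 kWh
3D printer: 271 W × 13 h × 7 d = 24,661 Wh = 24.66 kWh
heat pump: 1894 W × 5.30 h × 7 d = 70,267 Wh = 70.27 kWh
LED light strip: 24.41 W × 7.81 h × 7 d = 1,334 Wh = 1.334 kWh
Total energy = 31.59 + 24.66 + 70.27 + 1.334 = 127.9 kWh
Cost = 127.9 kWh × $0.0997 = $12.75

$12.75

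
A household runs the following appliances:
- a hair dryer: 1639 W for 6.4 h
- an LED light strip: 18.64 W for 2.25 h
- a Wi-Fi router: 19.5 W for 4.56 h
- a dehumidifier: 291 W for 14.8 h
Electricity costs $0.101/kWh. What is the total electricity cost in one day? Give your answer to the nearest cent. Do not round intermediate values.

hair dryer: 1639 W × 6.4 h = 10,490 Wh = 10.49 kWh
LED light strip: 18.64 W × 2.25 h = 42 Wh = 0.04194 kWh
Wi-Fi router: 19.5 W × 4.56 h = 89 Wh = 0.08892 kWh
dehumidifier: 291 W × 14.8 h = 4,307 Wh = 4.307 kWh
Total energy = 10.49 + 0.04194 + 0.08892 + 4.307 = 14.93 kWh
Cost = 14.93 kWh × $0.101 = $1.51

$1.51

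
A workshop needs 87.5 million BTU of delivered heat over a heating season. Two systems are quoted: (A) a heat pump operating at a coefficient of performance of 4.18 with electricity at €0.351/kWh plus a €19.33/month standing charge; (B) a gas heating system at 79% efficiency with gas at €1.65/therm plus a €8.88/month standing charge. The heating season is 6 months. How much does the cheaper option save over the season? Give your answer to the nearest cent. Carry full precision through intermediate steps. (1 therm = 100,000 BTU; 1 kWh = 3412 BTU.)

Heat load = 87.5 × 10⁶ BTU = 87,500,000 BTU
Gas: input = 87,500,000 / 0.79 = 110,759,494 BTU = 1,108 therm → 1,108 × €1.65 = €1,827.53; + 6 × €8.88 standing = €1,880.81
Heat pump: 87,500,000 BTU / 3412 = 25,640 kWh heat; / 4.18 = 6,135 kWh in → × €0.351 = €2,153.43; + 6 × €19.33 standing = €2,269.41
Difference = |€1,880.81 − €2,269.41| = €388.59

€388.59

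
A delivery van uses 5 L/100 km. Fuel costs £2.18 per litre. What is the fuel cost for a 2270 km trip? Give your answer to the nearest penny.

Fuel = 5 L/100 km × 2270 km / 100 = 113.5 L
Cost = 113.5 L × £2.18/L = £247.43

£247.43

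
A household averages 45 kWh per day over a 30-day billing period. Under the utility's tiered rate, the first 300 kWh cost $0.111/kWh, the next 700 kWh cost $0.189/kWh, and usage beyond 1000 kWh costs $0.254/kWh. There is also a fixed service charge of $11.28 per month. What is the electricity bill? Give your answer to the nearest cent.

$265.78

Usage = 45 kWh/day × 30 days = 1350 kWh
First 300 kWh × $0.111 = $33.30
Next 700 kWh × $0.189 = $132.30
Remaining 350 kWh × $0.254 = $88.90
Energy charge = $254.50; + service $11.28 = $265.78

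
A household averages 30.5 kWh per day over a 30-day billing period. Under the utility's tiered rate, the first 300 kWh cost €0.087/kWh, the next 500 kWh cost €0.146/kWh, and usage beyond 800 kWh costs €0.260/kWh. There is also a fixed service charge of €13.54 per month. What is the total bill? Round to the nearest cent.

Usage = 30.5 kWh/day × 30 days = 915 kWh
First 300 kWh × €0.087 = €26.10
Next 500 kWh × €0.146 = €73.00
Remaining 115 kWh × €0.260 = €29.90
Energy charge = €129.00; + service €13.54 = €142.54

€142.54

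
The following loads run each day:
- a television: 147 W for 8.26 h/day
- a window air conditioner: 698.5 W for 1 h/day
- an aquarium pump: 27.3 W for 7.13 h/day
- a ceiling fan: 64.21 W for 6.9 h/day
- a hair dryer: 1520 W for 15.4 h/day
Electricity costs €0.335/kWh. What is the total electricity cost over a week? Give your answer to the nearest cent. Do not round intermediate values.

€60.87

television: 147 W × 8.26 h × 7 d = 8,500 Wh = 8.5 kWh
window air conditioner: 698.5 W × 1 h × 7 d = 4,890 Wh = 4.889 kWh
aquarium pump: 27.3 W × 7.13 h × 7 d = 1,363 Wh = 1.363 kWh
ceiling fan: 64.21 W × 6.9 h × 7 d = 3,101 Wh = 3.101 kWh
hair dryer: 1520 W × 15.4 h × 7 d = 163,856 Wh = 163.9 kWh
Total energy = 8.5 + 4.889 + 1.363 + 3.101 + 163.9 = 181.7 kWh
Cost = 181.7 kWh × €0.335 = €60.87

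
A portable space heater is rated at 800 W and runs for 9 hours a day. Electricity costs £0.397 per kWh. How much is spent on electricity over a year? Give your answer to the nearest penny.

Energy = 800 W × 9 h/day × 365 days = 2,628,000 Wh = 2,628 kWh
Cost = 2,628 kWh × £0.397/kWh = £1,043.32

£1043.32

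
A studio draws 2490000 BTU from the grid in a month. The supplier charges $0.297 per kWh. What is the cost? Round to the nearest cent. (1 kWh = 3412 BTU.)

$216.74

2490000 BTU × (0.00029308 kWh/BTU) = 729.8 kWh
Cost = 729.8 kWh × $0.297/kWh = $216.74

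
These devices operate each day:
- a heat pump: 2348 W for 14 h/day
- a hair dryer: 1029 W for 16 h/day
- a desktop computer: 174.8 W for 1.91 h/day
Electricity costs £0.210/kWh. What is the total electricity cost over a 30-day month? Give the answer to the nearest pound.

heat pump: 2348 W × 14 h × 30 d = 986,160 Wh = 986.2 kWh
hair dryer: 1029 W × 16 h × 30 d = 493,920 Wh = 493.9 kWh
desktop computer: 174.8 W × 1.91 h × 30 d = 10,016 Wh = 10.02 kWh
Total energy = 986.2 + 493.9 + 10.02 = 1,490 kWh
Cost = 1,490 kWh × £0.210 = £312.92 ≈ £313

£313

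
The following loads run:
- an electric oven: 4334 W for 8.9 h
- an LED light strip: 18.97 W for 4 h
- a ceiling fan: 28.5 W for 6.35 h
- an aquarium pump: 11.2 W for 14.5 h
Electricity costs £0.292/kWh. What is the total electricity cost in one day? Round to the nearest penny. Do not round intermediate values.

£11.39

electric oven: 4334 W × 8.9 h = 38,573 Wh = 38.57 kWh
LED light strip: 18.97 W × 4 h = 76 Wh = 0.07588 kWh
ceiling fan: 28.5 W × 6.35 h = 181 Wh = 0.181 kWh
aquarium pump: 11.2 W × 14.5 h = 162 Wh = 0.1624 kWh
Total energy = 38.57 + 0.07588 + 0.181 + 0.1624 = 38.99 kWh
Cost = 38.99 kWh × £0.292 = £11.39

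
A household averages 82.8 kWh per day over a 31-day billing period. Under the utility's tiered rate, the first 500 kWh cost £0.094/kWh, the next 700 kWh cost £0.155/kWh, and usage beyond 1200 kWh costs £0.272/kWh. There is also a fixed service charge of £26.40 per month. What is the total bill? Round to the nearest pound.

Usage = 82.8 kWh/day × 31 days = 2566.8 kWh
First 500 kWh × £0.094 = £47.00
Next 700 kWh × £0.155 = £108.50
Remaining 1366.8 kWh × £0.272 = £371.77
Energy charge = £527.27; + service £26.40 = £553.67 ≈ £554

£554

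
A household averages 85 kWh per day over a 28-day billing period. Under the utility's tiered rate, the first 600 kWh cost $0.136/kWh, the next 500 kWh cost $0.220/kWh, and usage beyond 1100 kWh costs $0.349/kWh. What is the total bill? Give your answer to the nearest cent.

$638.32

Usage = 85 kWh/day × 28 days = 2380 kWh
First 600 kWh × $0.136 = $81.60
Next 500 kWh × $0.220 = $110.00
Remaining 1280 kWh × $0.349 = $446.72
Total = $638.32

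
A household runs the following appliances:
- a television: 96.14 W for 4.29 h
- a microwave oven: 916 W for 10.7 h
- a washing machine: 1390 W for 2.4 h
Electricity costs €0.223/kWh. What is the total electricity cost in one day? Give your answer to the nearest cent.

€3.02

television: 96.14 W × 4.29 h = 412 Wh = 0.4124 kWh
microwave oven: 916 W × 10.7 h = 9,801 Wh = 9.801 kWh
washing machine: 1390 W × 2.4 h = 3,336 Wh = 3.336 kWh
Total energy = 0.4124 + 9.801 + 3.336 = 13.55 kWh
Cost = 13.55 kWh × €0.223 = €3.02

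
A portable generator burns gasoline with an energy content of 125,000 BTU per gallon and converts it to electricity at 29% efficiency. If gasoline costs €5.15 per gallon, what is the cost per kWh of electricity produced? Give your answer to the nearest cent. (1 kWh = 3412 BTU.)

Electrical output per gallon = 125,000 BTU × 0.29 / 3412 BTU/kWh = 10.62 kWh
Cost per kWh = €5.15 / 10.62 kWh = €0.485

€0.48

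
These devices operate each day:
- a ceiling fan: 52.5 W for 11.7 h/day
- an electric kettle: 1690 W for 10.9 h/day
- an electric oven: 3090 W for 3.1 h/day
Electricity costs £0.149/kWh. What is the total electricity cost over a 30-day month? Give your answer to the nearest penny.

£127.91

ceiling fan: 52.5 W × 11.7 h × 30 d = 18,428 Wh = 18.43 kWh
electric kettle: 1690 W × 10.9 h × 30 d = 552,630 Wh = 552.6 kWh
electric oven: 3090 W × 3.1 h × 30 d = 287,370 Wh = 287.4 kWh
Total energy = 18.43 + 552.6 + 287.4 = 858.4 kWh
Cost = 858.4 kWh × £0.149 = £127.91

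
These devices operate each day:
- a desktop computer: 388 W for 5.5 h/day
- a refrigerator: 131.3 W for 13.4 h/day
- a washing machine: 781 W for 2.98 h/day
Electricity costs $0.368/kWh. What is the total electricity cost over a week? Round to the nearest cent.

desktop computer: 388 W × 5.5 h × 7 d = 14,938 Wh = 14.94 kWh
refrigerator: 131.3 W × 13.4 h × 7 d = 12,316 Wh = 12.32 kWh
washing machine: 781 W × 2.98 h × 7 d = 16,292 Wh = 16.29 kWh
Total energy = 14.94 + 12.32 + 16.29 = 43.55 kWh
Cost = 43.55 kWh × $0.368 = $16.02

$16.02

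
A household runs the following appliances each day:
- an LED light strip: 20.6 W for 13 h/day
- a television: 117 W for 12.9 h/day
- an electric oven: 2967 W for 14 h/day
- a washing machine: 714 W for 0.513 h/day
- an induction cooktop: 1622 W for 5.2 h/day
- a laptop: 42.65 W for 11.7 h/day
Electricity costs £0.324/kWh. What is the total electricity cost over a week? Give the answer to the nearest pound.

LED light strip: 20.6 W × 13 h × 7 d = 1,875 Wh = 1.875 kWh
television: 117 W × 12.9 h × 7 d = 10,565 Wh = 10.57 kWh
electric oven: 2967 W × 14 h × 7 d = 290,766 Wh = 290.8 kWh
washing machine: 714 W × 0.513 h × 7 d = 2,564 Wh = 2.564 kWh
induction cooktop: 1622 W × 5.2 h × 7 d = 59,041 Wh = 59.04 kWh
laptop: 42.65 W × 11.7 h × 7 d = 3,493 Wh = 3.493 kWh
Total energy = 1.875 + 10.57 + 290.8 + 2.564 + 59.04 + 3.493 = 368.3 kWh
Cost = 368.3 kWh × £0.324 = £119.33 ≈ £119

£119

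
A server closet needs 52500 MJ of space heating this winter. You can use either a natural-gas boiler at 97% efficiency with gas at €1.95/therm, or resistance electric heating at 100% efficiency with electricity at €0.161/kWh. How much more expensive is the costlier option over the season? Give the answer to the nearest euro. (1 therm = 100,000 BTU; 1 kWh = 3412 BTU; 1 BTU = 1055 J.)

€1348

Heat load = 52500 MJ = 52,500,000,000 J / 1055 = 49,763,033 BTU
Gas: input = 49,763,033 / 0.97 = 51,302,096 BTU = 513 therm → 513 × €1.95 = €1,000.39
Electric: 49,763,033 BTU / 3412 = 14,580 kWh → × €0.161 = €2,348.14
Difference = |€1,000.39 − €2,348.14| = €1,347.75 ≈ €1348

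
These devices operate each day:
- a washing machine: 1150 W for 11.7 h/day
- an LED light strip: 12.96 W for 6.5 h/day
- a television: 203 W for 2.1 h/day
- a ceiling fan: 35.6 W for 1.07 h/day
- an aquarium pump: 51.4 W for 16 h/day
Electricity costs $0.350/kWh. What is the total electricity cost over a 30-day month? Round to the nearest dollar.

$156

washing machine: 1150 W × 11.7 h × 30 d = 403,650 Wh = 403.6 kWh
LED light strip: 12.96 W × 6.5 h × 30 d = 2,527 Wh = 2.527 kWh
television: 203 W × 2.1 h × 30 d = 12,789 Wh = 12.79 kWh
ceiling fan: 35.6 W × 1.07 h × 30 d = 1,143 Wh = 1.143 kWh
aquarium pump: 51.4 W × 16 h × 30 d = 24,672 Wh = 24.67 kWh
Total energy = 403.6 + 2.527 + 12.79 + 1.143 + 24.67 = 444.8 kWh
Cost = 444.8 kWh × $0.350 = $155.67 ≈ $156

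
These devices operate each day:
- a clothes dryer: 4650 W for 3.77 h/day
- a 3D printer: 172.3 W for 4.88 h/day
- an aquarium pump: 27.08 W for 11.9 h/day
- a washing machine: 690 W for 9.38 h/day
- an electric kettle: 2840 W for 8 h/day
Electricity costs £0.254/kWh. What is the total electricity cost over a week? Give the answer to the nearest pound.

£85

clothes dryer: 4650 W × 3.77 h × 7 d = 122,714 Wh = 122.7 kWh
3D printer: 172.3 W × 4.88 h × 7 d = 5,886 Wh = 5.886 kWh
aquarium pump: 27.08 W × 11.9 h × 7 d = 2,256 Wh = 2.256 kWh
washing machine: 690 W × 9.38 h × 7 d = 45,305 Wh = 45.31 kWh
electric kettle: 2840 W × 8 h × 7 d = 159,040 Wh = 159 kWh
Total energy = 122.7 + 5.886 + 2.256 + 45.31 + 159 = 335.2 kWh
Cost = 335.2 kWh × £0.254 = £85.14 ≈ £85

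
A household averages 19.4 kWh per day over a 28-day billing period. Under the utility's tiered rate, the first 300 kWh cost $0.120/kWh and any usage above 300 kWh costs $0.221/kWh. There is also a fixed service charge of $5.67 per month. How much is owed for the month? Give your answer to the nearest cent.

$95.42

Usage = 19.4 kWh/day × 28 days = 543.2 kWh
First 300 kWh × $0.120 = $36.00
Remaining 243.2 kWh × $0.221 = $53.75
Energy charge = $89.75; + service $5.67 = $95.42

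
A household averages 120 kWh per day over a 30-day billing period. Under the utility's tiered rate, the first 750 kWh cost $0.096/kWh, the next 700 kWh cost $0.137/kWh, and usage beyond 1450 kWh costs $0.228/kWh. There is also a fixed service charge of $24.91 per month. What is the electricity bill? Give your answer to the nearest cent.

$683.01

Usage = 120 kWh/day × 30 days = 3600 kWh
First 750 kWh × $0.096 = $72.00
Next 700 kWh × $0.137 = $95.90
Remaining 2150 kWh × $0.228 = $490.20
Energy charge = $658.10; + service $24.91 = $683.01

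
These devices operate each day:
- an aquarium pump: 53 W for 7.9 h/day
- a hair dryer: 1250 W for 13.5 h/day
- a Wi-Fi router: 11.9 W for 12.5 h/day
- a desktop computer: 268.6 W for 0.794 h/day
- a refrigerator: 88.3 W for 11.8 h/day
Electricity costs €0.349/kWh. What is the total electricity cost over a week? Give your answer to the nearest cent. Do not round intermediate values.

€45.68

aquarium pump: 53 W × 7.9 h × 7 d = 2,931 Wh = 2.931 kWh
hair dryer: 1250 W × 13.5 h × 7 d = 118,125 Wh = 118.1 kWh
Wi-Fi router: 11.9 W × 12.5 h × 7 d = 1,041 Wh = 1.041 kWh
desktop computer: 268.6 W × 0.794 h × 7 d = 1,493 Wh = 1.493 kWh
refrigerator: 88.3 W × 11.8 h × 7 d = 7,294 Wh = 7.294 kWh
Total energy = 2.931 + 118.1 + 1.041 + 1.493 + 7.294 = 130.9 kWh
Cost = 130.9 kWh × €0.349 = €45.68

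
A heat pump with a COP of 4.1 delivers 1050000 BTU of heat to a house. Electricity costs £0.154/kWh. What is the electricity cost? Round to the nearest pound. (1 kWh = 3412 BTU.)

£12

Heat delivered = 1,050,000 BTU / 3412 = 307.7 kWh
Electrical input = 307.7 kWh / 4.1 = 75.06 kWh
Cost = 75.06 × £0.154/kWh = £11.56 ≈ £12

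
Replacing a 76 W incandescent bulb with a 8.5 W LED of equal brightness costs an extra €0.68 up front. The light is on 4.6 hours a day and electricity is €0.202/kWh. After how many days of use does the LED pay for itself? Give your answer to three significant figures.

Power saved = 76 − 8.5 = 67.5 W
Daily energy saved = 67.5 W × 4.6 h = 310.5 Wh = 0.3105 kWh
Daily savings = 0.3105 × €0.202 = €0.0627
Payback = €0.68 / €0.0627 per day = 10.84 days

10.8 days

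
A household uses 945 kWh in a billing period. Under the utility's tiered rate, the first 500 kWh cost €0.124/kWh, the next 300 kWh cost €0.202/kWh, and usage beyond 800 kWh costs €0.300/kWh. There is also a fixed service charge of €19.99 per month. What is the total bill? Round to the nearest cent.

First 500 kWh × €0.124 = €62.00
Next 300 kWh × €0.202 = €60.60
Remaining 145 kWh × €0.300 = €43.50
Energy charge = €166.10; + service €19.99 = €186.09

€186.09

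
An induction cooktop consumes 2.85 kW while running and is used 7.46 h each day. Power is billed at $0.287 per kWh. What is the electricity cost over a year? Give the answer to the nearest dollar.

$2227

Energy = 2850 W × 7.46 h/day × 365 days = 7,760,265 Wh = 7,760 kWh
Cost = 7,760 kWh × $0.287/kWh = $2,227.20 ≈ $2227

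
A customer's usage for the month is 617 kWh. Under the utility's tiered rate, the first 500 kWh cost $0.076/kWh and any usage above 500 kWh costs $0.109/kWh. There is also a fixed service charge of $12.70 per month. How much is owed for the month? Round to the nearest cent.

$63.45

First 500 kWh × $0.076 = $38.00
Remaining 117 kWh × $0.109 = $12.75
Energy charge = $50.75; + service $12.70 = $63.45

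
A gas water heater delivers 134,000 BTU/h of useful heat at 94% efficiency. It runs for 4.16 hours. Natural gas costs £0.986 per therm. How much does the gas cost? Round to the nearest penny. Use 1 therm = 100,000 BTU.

£5.85

Heat delivered = 134,000 BTU/h × 4.16 h = 557,440 BTU
Gas input = 557,440 / 0.94 = 593,021 BTU
= 593,021 / 100,000 = 5.93 therm
Cost = 5.93 × £0.986/therm = £5.85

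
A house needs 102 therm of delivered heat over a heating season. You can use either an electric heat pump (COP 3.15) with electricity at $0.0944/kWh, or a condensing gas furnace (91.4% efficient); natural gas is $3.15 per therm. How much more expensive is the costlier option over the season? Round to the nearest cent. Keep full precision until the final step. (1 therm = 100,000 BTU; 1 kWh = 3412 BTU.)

$261.94

Heat load = 102 therm × 100,000 = 10,200,000 BTU
Gas: input = 10,200,000 / 0.914 = 11,159,737 BTU = 111.6 therm → 111.6 × $3.15 = $351.53
Heat pump: 10,200,000 BTU / 3412 = 2,989 kWh heat; / 3.15 = 949 kWh in → × $0.0944 = $89.59
Difference = |$351.53 − $89.59| = $261.94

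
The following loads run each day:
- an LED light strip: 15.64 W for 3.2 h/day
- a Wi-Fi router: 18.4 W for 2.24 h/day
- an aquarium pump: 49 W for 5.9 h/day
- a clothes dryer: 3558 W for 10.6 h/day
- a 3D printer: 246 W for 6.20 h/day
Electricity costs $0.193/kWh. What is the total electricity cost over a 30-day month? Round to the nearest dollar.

$229

LED light strip: 15.64 W × 3.2 h × 30 d = 1,501 Wh = 1.501 kWh
Wi-Fi router: 18.4 W × 2.24 h × 30 d = 1,236 Wh = 1.236 kWh
aquarium pump: 49 W × 5.9 h × 30 d = 8,673 Wh = 8.673 kWh
clothes dryer: 3558 W × 10.6 h × 30 d = 1,131,444 Wh = 1,131 kWh
3D printer: 246 W × 6.20 h × 30 d = 45,756 Wh = 45.76 kWh
Total energy = 1.501 + 1.236 + 8.673 + 1,131 + 45.76 = 1,189 kWh
Cost = 1,189 kWh × $0.193 = $229.40 ≈ $229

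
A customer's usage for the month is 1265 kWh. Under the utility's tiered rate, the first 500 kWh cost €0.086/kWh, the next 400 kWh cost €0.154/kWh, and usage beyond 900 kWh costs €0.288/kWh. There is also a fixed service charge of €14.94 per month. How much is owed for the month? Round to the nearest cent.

First 500 kWh × €0.086 = €43.00
Next 400 kWh × €0.154 = €61.60
Remaining 365 kWh × €0.288 = €105.12
Energy charge = €209.72; + service €14.94 = €224.66

€224.66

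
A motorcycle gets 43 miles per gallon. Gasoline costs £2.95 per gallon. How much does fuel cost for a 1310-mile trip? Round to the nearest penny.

£89.87

Fuel = 1310 mi / 43 mpg = 30.47 gal
Cost = 30.47 gal × £2.95/gal = £89.87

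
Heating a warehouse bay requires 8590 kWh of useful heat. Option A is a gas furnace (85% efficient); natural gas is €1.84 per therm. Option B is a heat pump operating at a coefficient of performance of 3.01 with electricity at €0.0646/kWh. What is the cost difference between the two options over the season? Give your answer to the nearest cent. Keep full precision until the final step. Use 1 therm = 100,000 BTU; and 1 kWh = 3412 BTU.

Heat load = 8590 kWh × 3412 = 29,309,080 BTU
Gas: input = 29,309,080 / 0.850 = 34,481,271 BTU = 344.8 therm → 344.8 × €1.84 = €634.46
Heat pump: 29,309,080 BTU / 3412 = 8,590 kWh heat; / 3.01 = 2,854 kWh in → × €0.0646 = €184.36
Difference = |€634.46 − €184.36| = €450.10

€450.10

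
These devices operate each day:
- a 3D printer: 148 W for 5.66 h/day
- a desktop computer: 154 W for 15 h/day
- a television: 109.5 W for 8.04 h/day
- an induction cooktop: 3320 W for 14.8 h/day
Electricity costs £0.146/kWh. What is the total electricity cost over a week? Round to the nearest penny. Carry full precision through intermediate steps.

£54.33

3D printer: 148 W × 5.66 h × 7 d = 5,864 Wh = 5.864 kWh
desktop computer: 154 W × 15 h × 7 d = 16,170 Wh = 16.17 kWh
television: 109.5 W × 8.04 h × 7 d = 6,163 Wh = 6.163 kWh
induction cooktop: 3320 W × 14.8 h × 7 d = 343,952 Wh = 344 kWh
Total energy = 5.864 + 16.17 + 6.163 + 344 = 372.1 kWh
Cost = 372.1 kWh × £0.146 = £54.33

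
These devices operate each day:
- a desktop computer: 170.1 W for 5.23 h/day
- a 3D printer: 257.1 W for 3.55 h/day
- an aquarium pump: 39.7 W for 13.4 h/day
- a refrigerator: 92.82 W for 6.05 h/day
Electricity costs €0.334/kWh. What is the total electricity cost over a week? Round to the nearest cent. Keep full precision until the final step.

€6.77

desktop computer: 170.1 W × 5.23 h × 7 d = 6,227 Wh = 6.227 kWh
3D printer: 257.1 W × 3.55 h × 7 d = 6,389 Wh = 6.389 kWh
aquarium pump: 39.7 W × 13.4 h × 7 d = 3,724 Wh = 3.724 kWh
refrigerator: 92.82 W × 6.05 h × 7 d = 3,931 Wh = 3.931 kWh
Total energy = 6.227 + 6.389 + 3.724 + 3.931 = 20.27 kWh
Cost = 20.27 kWh × €0.334 = €6.77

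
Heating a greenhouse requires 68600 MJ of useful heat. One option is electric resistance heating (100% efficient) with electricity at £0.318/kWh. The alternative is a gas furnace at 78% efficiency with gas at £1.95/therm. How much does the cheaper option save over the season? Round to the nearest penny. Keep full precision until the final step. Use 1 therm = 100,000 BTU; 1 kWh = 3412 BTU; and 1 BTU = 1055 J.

£4434.65

Heat load = 68600 MJ = 68,600,000,000 J / 1055 = 65,023,697 BTU
Gas: input = 65,023,697 / 0.78 = 83,363,714 BTU = 833.6 therm → 833.6 × £1.95 = £1,625.59
Electric: 65,023,697 BTU / 3412 = 19,060 kWh → × £0.318 = £6,060.24
Difference = |£1,625.59 − £6,060.24| = £4,434.65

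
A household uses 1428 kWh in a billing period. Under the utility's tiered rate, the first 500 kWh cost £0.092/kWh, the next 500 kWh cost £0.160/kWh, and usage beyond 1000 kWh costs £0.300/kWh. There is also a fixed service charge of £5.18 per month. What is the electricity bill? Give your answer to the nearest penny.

First 500 kWh × £0.092 = £46.00
Next 500 kWh × £0.160 = £80.00
Remaining 428 kWh × £0.300 = £128.40
Energy charge = £254.40; + service £5.18 = £259.58

£259.58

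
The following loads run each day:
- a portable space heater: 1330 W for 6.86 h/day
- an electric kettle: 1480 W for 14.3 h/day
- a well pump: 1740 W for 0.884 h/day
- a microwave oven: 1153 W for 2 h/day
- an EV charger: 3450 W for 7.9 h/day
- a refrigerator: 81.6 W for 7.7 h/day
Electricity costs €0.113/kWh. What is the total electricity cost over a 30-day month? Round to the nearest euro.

€210

portable space heater: 1330 W × 6.86 h × 30 d = 273,714 Wh = 273.7 kWh
electric kettle: 1480 W × 14.3 h × 30 d = 634,920 Wh = 634.9 kWh
well pump: 1740 W × 0.884 h × 30 d = 46,145 Wh = 46.14 kWh
microwave oven: 1153 W × 2 h × 30 d = 69,180 Wh = 69.18 kWh
EV charger: 3450 W × 7.9 h × 30 d = 817,650 Wh = 817.6 kWh
refrigerator: 81.6 W × 7.7 h × 30 d = 18,850 Wh = 18.85 kWh
Total energy = 273.7 + 634.9 + 46.14 + 69.18 + 817.6 + 18.85 = 1,860 kWh
Cost = 1,860 kWh × €0.113 = €210.23 ≈ €210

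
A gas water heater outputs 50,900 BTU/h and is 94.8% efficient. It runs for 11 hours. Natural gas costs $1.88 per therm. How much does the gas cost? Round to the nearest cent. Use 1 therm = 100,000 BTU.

Heat delivered = 50,900 BTU/h × 11 h = 559,900 BTU
Gas input = 559,900 / 0.948 = 590,612 BTU
= 590,612 / 100,000 = 5.906 therm
Cost = 5.906 × $1.88/therm = $11.10

$11.10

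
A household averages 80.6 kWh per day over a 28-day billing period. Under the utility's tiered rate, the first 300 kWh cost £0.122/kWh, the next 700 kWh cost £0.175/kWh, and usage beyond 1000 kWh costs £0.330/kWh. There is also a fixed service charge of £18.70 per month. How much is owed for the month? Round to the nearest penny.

£592.54

Usage = 80.6 kWh/day × 28 days = 2256.8 kWh
First 300 kWh × £0.122 = £36.60
Next 700 kWh × £0.175 = £122.50
Remaining 1256.8 kWh × £0.330 = £414.74
Energy charge = £573.84; + service £18.70 = £592.54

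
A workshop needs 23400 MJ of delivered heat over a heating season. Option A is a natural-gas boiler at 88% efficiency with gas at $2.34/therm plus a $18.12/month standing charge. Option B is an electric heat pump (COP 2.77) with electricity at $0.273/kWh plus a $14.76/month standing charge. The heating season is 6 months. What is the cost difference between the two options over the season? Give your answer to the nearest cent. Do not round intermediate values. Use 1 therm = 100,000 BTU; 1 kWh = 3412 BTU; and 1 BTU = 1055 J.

Heat load = 23400 MJ = 23,400,000,000 J / 1055 = 22,180,095 BTU
Gas: input = 22,180,095 / 0.88 = 25,204,653 BTU = 252 therm → 252 × $2.34 = $589.79; + 6 × $18.12 standing = $698.51
Heat pump: 22,180,095 BTU / 3412 = 6,501 kWh heat; / 2.77 = 2,347 kWh in → × $0.273 = $640.67; + 6 × $14.76 standing = $729.23
Difference = |$698.51 − $729.23| = $30.73

$30.73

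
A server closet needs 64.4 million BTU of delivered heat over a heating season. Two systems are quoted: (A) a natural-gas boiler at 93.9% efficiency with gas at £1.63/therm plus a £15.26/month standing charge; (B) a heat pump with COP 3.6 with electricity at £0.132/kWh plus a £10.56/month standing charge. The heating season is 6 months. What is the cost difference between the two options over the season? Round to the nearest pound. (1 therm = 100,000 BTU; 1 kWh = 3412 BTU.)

£454

Heat load = 64.4 × 10⁶ BTU = 64,400,000 BTU
Gas: input = 64,400,000 / 0.939 = 68,583,600 BTU = 685.8 therm → 685.8 × £1.63 = £1,117.91; + 6 × £15.26 standing = £1,209.47
Heat pump: 64,400,000 BTU / 3412 = 18,870 kWh heat; / 3.6 = 5,243 kWh in → × £0.132 = £692.07; + 6 × £10.56 standing = £755.43
Difference = |£1,209.47 − £755.43| = £454.05 ≈ £454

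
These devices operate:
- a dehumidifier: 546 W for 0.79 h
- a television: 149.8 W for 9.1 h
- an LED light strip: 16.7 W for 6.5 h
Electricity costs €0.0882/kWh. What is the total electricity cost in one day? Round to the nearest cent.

dehumidifier: 546 W × 0.79 h = 431 Wh = 0.4313 kWh
television: 149.8 W × 9.1 h = 1,363 Wh = 1.363 kWh
LED light strip: 16.7 W × 6.5 h = 109 Wh = 0.1085 kWh
Total energy = 0.4313 + 1.363 + 0.1085 = 1.903 kWh
Cost = 1.903 kWh × €0.0882 = €0.17

€0.17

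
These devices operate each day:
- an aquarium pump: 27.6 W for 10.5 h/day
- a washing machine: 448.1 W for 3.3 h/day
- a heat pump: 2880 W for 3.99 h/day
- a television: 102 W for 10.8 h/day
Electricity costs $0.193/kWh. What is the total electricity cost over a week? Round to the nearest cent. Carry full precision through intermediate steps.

aquarium pump: 27.6 W × 10.5 h × 7 d = 2,029 Wh = 2.029 kWh
washing machine: 448.1 W × 3.3 h × 7 d = 10,351 Wh = 10.35 kWh
heat pump: 2880 W × 3.99 h × 7 d = 80,438 Wh = 80.44 kWh
television: 102 W × 10.8 h × 7 d = 7,711 Wh = 7.711 kWh
Total energy = 2.029 + 10.35 + 80.44 + 7.711 = 100.5 kWh
Cost = 100.5 kWh × $0.193 = $19.40

$19.40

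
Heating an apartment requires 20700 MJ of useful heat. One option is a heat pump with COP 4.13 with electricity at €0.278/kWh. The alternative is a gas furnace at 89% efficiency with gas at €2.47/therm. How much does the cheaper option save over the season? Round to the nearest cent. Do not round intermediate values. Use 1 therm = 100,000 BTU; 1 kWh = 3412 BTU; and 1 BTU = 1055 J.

Heat load = 20700 MJ = 20,700,000,000 J / 1055 = 19,620,853 BTU
Gas: input = 19,620,853 / 0.89 = 22,045,902 BTU = 220.5 therm → 220.5 × €2.47 = €544.53
Heat pump: 19,620,853 BTU / 3412 = 5,751 kWh heat; / 4.13 = 1,392 kWh in → × €0.278 = €387.08
Difference = |€544.53 − €387.08| = €157.45

€157.45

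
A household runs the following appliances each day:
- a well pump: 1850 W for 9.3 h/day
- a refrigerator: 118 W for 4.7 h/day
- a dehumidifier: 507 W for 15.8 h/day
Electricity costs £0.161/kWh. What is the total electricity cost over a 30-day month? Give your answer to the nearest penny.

£124.47

well pump: 1850 W × 9.3 h × 30 d = 516,150 Wh = 516.1 kWh
refrigerator: 118 W × 4.7 h × 30 d = 16,638 Wh = 16.64 kWh
dehumidifier: 507 W × 15.8 h × 30 d = 240,318 Wh = 240.3 kWh
Total energy = 516.1 + 16.64 + 240.3 = 773.1 kWh
Cost = 773.1 kWh × £0.161 = £124.47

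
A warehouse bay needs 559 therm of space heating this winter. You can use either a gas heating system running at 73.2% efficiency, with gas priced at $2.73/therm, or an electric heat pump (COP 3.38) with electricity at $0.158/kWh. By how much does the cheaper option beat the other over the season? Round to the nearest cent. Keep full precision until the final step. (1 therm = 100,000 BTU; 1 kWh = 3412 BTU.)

Heat load = 559 therm × 100,000 = 55,900,000 BTU
Gas: input = 55,900,000 / 0.732 = 76,366,120 BTU = 763.7 therm → 763.7 × $2.73 = $2,084.80
Heat pump: 55,900,000 BTU / 3412 = 16,380 kWh heat; / 3.38 = 4,847 kWh in → × $0.158 = $765.85
Difference = |$2,084.80 − $765.85| = $1,318.95

$1318.95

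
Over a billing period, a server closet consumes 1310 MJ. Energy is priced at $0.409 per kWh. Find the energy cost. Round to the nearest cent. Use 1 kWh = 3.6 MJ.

$148.83

1310 MJ × (0.27778 kWh/MJ) = 363.9 kWh
Cost = 363.9 kWh × $0.409/kWh = $148.83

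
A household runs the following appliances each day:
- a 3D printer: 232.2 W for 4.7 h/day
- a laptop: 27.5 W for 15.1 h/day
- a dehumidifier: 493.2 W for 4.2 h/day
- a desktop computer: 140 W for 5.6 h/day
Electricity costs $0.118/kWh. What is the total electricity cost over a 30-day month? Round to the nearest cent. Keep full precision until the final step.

3D printer: 232.2 W × 4.7 h × 30 d = 32,740 Wh = 32.74 kWh
laptop: 27.5 W × 15.1 h × 30 d = 12,458 Wh = 12.46 kWh
dehumidifier: 493.2 W × 4.2 h × 30 d = 62,143 Wh = 62.14 kWh
desktop computer: 140 W × 5.6 h × 30 d = 23,520 Wh = 23.52 kWh
Total energy = 32.74 + 12.46 + 62.14 + 23.52 = 130.9 kWh
Cost = 130.9 kWh × $0.118 = $15.44

$15.44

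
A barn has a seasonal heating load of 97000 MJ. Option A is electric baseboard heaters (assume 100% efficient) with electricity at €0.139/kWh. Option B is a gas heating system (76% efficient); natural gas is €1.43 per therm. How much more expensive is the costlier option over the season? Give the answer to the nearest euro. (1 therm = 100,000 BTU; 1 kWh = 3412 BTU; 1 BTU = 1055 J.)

€2016

Heat load = 97000 MJ = 97,000,000,000 J / 1055 = 91,943,128 BTU
Gas: input = 91,943,128 / 0.76 = 120,977,800 BTU = 1,210 therm → 1,210 × €1.43 = €1,729.98
Electric: 91,943,128 BTU / 3412 = 26,950 kWh → × €0.139 = €3,745.63
Difference = |€1,729.98 − €3,745.63| = €2,015.65 ≈ €2016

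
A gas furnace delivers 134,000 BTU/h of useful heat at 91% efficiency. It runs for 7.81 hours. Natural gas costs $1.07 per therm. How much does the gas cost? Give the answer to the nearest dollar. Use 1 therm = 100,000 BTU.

Heat delivered = 134,000 BTU/h × 7.81 h = 1,046,540 BTU
Gas input = 1,046,540 / 0.91 = 1,150,044 BTU
= 1,150,044 / 100,000 = 11.5 therm
Cost = 11.5 × $1.07/therm = $12.31 ≈ $12

$12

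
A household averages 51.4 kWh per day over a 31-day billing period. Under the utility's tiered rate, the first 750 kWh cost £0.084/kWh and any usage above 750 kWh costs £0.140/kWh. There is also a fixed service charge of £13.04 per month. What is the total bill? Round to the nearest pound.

Usage = 51.4 kWh/day × 31 days = 1593.4 kWh
First 750 kWh × £0.084 = £63.00
Remaining 843.4 kWh × £0.140 = £118.08
Energy charge = £181.08; + service £13.04 = £194.12 ≈ £194

£194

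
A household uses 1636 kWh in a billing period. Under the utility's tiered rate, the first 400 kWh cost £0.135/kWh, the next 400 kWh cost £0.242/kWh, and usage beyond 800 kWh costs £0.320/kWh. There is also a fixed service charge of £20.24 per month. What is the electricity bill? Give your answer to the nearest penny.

£438.56

First 400 kWh × £0.135 = £54.00
Next 400 kWh × £0.242 = £96.80
Remaining 836 kWh × £0.320 = £267.52
Energy charge = £418.32; + service £20.24 = £438.56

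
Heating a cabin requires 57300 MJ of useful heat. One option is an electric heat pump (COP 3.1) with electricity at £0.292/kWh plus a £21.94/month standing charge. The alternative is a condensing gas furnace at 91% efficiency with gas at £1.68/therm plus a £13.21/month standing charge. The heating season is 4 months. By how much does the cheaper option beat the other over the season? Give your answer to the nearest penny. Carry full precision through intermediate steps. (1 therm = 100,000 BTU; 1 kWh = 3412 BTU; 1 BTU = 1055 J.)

£531.61

Heat load = 57300 MJ = 57,300,000,000 J / 1055 = 54,312,796 BTU
Gas: input = 54,312,796 / 0.91 = 59,684,391 BTU = 596.8 therm → 596.8 × £1.68 = £1,002.70; + 4 × £13.21 standing = £1,055.54
Heat pump: 54,312,796 BTU / 3412 = 15,920 kWh heat; / 3.1 = 5,135 kWh in → × £0.292 = £1,499.39; + 4 × £21.94 standing = £1,587.15
Difference = |£1,055.54 − £1,587.15| = £531.61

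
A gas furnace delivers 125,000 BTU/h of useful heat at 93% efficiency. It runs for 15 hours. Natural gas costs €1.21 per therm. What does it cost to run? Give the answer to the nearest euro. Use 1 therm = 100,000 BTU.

Heat delivered = 125,000 BTU/h × 15 h = 1,875,000 BTU
Gas input = 1,875,000 / 0.93 = 2,016,129 BTU
= 2,016,129 / 100,000 = 20.16 therm
Cost = 20.16 × €1.21/therm = €24.40 ≈ €24

€24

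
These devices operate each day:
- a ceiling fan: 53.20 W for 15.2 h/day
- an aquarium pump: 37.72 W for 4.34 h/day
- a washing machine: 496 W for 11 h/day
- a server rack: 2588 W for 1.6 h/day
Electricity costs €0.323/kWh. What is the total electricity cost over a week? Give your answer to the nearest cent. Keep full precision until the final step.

ceiling fan: 53.20 W × 15.2 h × 7 d = 5,660 Wh = 5.66 kWh
aquarium pump: 37.72 W × 4.34 h × 7 d = 1,146 Wh = 1.146 kWh
washing machine: 496 W × 11 h × 7 d = 38,192 Wh = 38.19 kWh
server rack: 2588 W × 1.6 h × 7 d = 28,986 Wh = 28.99 kWh
Total energy = 5.66 + 1.146 + 38.19 + 28.99 = 73.98 kWh
Cost = 73.98 kWh × €0.323 = €23.90

€23.90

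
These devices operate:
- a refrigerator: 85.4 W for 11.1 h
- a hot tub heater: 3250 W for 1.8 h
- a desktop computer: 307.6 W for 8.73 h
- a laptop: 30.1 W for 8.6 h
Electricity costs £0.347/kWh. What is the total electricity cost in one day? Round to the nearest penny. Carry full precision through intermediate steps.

£3.38

refrigerator: 85.4 W × 11.1 h = 948 Wh = 0.9479 kWh
hot tub heater: 3250 W × 1.8 h = 5,850 Wh = 5.85 kWh
desktop computer: 307.6 W × 8.73 h = 2,685 Wh = 2.685 kWh
laptop: 30.1 W × 8.6 h = 259 Wh = 0.2589 kWh
Total energy = 0.9479 + 5.85 + 2.685 + 0.2589 = 9.742 kWh
Cost = 9.742 kWh × £0.347 = £3.38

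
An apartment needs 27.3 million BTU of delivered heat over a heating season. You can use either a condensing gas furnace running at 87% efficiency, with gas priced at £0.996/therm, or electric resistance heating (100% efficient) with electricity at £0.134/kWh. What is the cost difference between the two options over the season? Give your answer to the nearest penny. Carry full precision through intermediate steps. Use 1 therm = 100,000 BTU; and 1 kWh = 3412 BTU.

£759.62

Heat load = 27.3 × 10⁶ BTU = 27,300,000 BTU
Gas: input = 27,300,000 / 0.87 = 31,379,310 BTU = 313.8 therm → 313.8 × £0.996 = £312.54
Electric: 27,300,000 BTU / 3412 = 8,001 kWh → × £0.134 = £1,072.16
Difference = |£312.54 − £1,072.16| = £759.62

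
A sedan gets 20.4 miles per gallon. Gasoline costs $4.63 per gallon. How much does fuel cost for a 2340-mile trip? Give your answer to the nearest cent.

$531.09

Fuel = 2340 mi / 20.4 mpg = 114.7 gal
Cost = 114.7 gal × $4.63/gal = $531.09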